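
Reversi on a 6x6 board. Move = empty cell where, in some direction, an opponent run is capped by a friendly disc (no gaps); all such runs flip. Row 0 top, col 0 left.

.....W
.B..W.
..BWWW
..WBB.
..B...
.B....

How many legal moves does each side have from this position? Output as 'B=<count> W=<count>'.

-- B to move --
(0,3): no bracket -> illegal
(0,4): flips 2 -> legal
(1,2): flips 1 -> legal
(1,3): flips 1 -> legal
(1,5): flips 1 -> legal
(2,1): no bracket -> illegal
(3,1): flips 1 -> legal
(3,5): no bracket -> illegal
(4,1): no bracket -> illegal
(4,3): no bracket -> illegal
B mobility = 5
-- W to move --
(0,0): no bracket -> illegal
(0,1): no bracket -> illegal
(0,2): no bracket -> illegal
(1,0): no bracket -> illegal
(1,2): flips 1 -> legal
(1,3): no bracket -> illegal
(2,0): no bracket -> illegal
(2,1): flips 1 -> legal
(3,1): no bracket -> illegal
(3,5): flips 2 -> legal
(4,0): no bracket -> illegal
(4,1): no bracket -> illegal
(4,3): flips 2 -> legal
(4,4): flips 1 -> legal
(4,5): flips 1 -> legal
(5,0): no bracket -> illegal
(5,2): flips 1 -> legal
(5,3): no bracket -> illegal
W mobility = 7

Answer: B=5 W=7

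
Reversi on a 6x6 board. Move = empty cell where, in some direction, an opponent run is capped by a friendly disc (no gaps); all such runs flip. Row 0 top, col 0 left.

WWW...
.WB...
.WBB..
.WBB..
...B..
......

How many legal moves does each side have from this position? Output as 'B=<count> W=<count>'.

-- B to move --
(0,3): no bracket -> illegal
(1,0): flips 2 -> legal
(1,3): no bracket -> illegal
(2,0): flips 1 -> legal
(3,0): flips 2 -> legal
(4,0): flips 1 -> legal
(4,1): no bracket -> illegal
(4,2): no bracket -> illegal
B mobility = 4
-- W to move --
(0,3): flips 1 -> legal
(1,3): flips 2 -> legal
(1,4): no bracket -> illegal
(2,4): flips 2 -> legal
(3,4): flips 4 -> legal
(4,1): no bracket -> illegal
(4,2): flips 3 -> legal
(4,4): flips 2 -> legal
(5,2): no bracket -> illegal
(5,3): no bracket -> illegal
(5,4): flips 2 -> legal
W mobility = 7

Answer: B=4 W=7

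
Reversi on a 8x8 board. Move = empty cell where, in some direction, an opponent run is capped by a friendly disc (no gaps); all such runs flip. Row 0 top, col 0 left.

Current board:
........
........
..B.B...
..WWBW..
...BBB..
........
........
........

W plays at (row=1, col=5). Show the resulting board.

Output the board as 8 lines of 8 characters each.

Place W at (1,5); scan 8 dirs for brackets.
Dir NW: first cell '.' (not opp) -> no flip
Dir N: first cell '.' (not opp) -> no flip
Dir NE: first cell '.' (not opp) -> no flip
Dir W: first cell '.' (not opp) -> no flip
Dir E: first cell '.' (not opp) -> no flip
Dir SW: opp run (2,4) capped by W -> flip
Dir S: first cell '.' (not opp) -> no flip
Dir SE: first cell '.' (not opp) -> no flip
All flips: (2,4)

Answer: ........
.....W..
..B.W...
..WWBW..
...BBB..
........
........
........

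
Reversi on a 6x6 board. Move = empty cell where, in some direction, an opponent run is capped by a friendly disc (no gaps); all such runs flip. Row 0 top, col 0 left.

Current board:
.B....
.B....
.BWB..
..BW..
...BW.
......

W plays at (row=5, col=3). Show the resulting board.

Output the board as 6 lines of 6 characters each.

Place W at (5,3); scan 8 dirs for brackets.
Dir NW: first cell '.' (not opp) -> no flip
Dir N: opp run (4,3) capped by W -> flip
Dir NE: first cell 'W' (not opp) -> no flip
Dir W: first cell '.' (not opp) -> no flip
Dir E: first cell '.' (not opp) -> no flip
Dir SW: edge -> no flip
Dir S: edge -> no flip
Dir SE: edge -> no flip
All flips: (4,3)

Answer: .B....
.B....
.BWB..
..BW..
...WW.
...W..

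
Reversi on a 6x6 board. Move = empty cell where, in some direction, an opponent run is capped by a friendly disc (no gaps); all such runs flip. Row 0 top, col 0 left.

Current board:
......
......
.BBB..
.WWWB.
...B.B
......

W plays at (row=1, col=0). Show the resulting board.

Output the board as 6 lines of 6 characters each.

Answer: ......
W.....
.WBB..
.WWWB.
...B.B
......

Derivation:
Place W at (1,0); scan 8 dirs for brackets.
Dir NW: edge -> no flip
Dir N: first cell '.' (not opp) -> no flip
Dir NE: first cell '.' (not opp) -> no flip
Dir W: edge -> no flip
Dir E: first cell '.' (not opp) -> no flip
Dir SW: edge -> no flip
Dir S: first cell '.' (not opp) -> no flip
Dir SE: opp run (2,1) capped by W -> flip
All flips: (2,1)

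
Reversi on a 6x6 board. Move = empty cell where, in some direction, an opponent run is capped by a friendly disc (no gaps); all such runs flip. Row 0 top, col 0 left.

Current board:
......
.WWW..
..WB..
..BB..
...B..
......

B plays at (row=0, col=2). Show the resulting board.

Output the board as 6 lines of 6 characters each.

Answer: ..B...
.WBW..
..BB..
..BB..
...B..
......

Derivation:
Place B at (0,2); scan 8 dirs for brackets.
Dir NW: edge -> no flip
Dir N: edge -> no flip
Dir NE: edge -> no flip
Dir W: first cell '.' (not opp) -> no flip
Dir E: first cell '.' (not opp) -> no flip
Dir SW: opp run (1,1), next='.' -> no flip
Dir S: opp run (1,2) (2,2) capped by B -> flip
Dir SE: opp run (1,3), next='.' -> no flip
All flips: (1,2) (2,2)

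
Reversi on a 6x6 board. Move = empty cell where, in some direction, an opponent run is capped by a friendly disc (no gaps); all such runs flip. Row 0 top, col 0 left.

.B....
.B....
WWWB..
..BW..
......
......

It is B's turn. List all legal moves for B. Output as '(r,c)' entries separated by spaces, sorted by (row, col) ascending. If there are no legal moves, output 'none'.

(1,0): flips 1 -> legal
(1,2): flips 1 -> legal
(1,3): no bracket -> illegal
(2,4): no bracket -> illegal
(3,0): no bracket -> illegal
(3,1): flips 1 -> legal
(3,4): flips 1 -> legal
(4,2): no bracket -> illegal
(4,3): flips 1 -> legal
(4,4): flips 2 -> legal

Answer: (1,0) (1,2) (3,1) (3,4) (4,3) (4,4)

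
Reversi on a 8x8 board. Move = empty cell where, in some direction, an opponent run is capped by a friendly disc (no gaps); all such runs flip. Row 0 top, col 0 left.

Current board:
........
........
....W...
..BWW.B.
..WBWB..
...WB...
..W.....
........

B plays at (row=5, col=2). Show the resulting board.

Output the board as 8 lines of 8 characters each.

Answer: ........
........
....W...
..BWW.B.
..BBWB..
..BBB...
..W.....
........

Derivation:
Place B at (5,2); scan 8 dirs for brackets.
Dir NW: first cell '.' (not opp) -> no flip
Dir N: opp run (4,2) capped by B -> flip
Dir NE: first cell 'B' (not opp) -> no flip
Dir W: first cell '.' (not opp) -> no flip
Dir E: opp run (5,3) capped by B -> flip
Dir SW: first cell '.' (not opp) -> no flip
Dir S: opp run (6,2), next='.' -> no flip
Dir SE: first cell '.' (not opp) -> no flip
All flips: (4,2) (5,3)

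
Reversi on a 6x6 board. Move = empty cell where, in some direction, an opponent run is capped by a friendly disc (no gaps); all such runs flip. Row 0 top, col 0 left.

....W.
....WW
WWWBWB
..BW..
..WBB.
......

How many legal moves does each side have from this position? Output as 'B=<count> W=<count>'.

Answer: B=8 W=8

Derivation:
-- B to move --
(0,3): flips 1 -> legal
(0,5): flips 2 -> legal
(1,0): flips 1 -> legal
(1,1): flips 2 -> legal
(1,2): flips 1 -> legal
(1,3): no bracket -> illegal
(3,0): no bracket -> illegal
(3,1): no bracket -> illegal
(3,4): flips 1 -> legal
(3,5): no bracket -> illegal
(4,1): flips 1 -> legal
(5,1): no bracket -> illegal
(5,2): flips 1 -> legal
(5,3): no bracket -> illegal
B mobility = 8
-- W to move --
(1,2): no bracket -> illegal
(1,3): flips 1 -> legal
(3,1): flips 1 -> legal
(3,4): no bracket -> illegal
(3,5): flips 1 -> legal
(4,1): flips 2 -> legal
(4,5): flips 2 -> legal
(5,2): no bracket -> illegal
(5,3): flips 1 -> legal
(5,4): flips 2 -> legal
(5,5): flips 1 -> legal
W mobility = 8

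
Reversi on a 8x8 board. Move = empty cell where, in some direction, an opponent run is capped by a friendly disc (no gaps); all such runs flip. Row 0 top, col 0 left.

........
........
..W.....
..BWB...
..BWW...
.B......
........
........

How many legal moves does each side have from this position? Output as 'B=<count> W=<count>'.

-- B to move --
(1,1): no bracket -> illegal
(1,2): flips 1 -> legal
(1,3): no bracket -> illegal
(2,1): no bracket -> illegal
(2,3): no bracket -> illegal
(2,4): flips 1 -> legal
(3,1): no bracket -> illegal
(3,5): no bracket -> illegal
(4,5): flips 2 -> legal
(5,2): flips 1 -> legal
(5,3): no bracket -> illegal
(5,4): flips 2 -> legal
(5,5): no bracket -> illegal
B mobility = 5
-- W to move --
(2,1): flips 1 -> legal
(2,3): no bracket -> illegal
(2,4): flips 1 -> legal
(2,5): flips 1 -> legal
(3,1): flips 1 -> legal
(3,5): flips 1 -> legal
(4,0): no bracket -> illegal
(4,1): flips 1 -> legal
(4,5): no bracket -> illegal
(5,0): no bracket -> illegal
(5,2): flips 2 -> legal
(5,3): no bracket -> illegal
(6,0): flips 2 -> legal
(6,1): no bracket -> illegal
(6,2): no bracket -> illegal
W mobility = 8

Answer: B=5 W=8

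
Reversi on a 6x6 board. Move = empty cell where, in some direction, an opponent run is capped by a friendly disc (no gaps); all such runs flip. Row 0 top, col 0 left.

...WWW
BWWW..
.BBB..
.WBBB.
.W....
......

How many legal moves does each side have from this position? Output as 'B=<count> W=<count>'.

-- B to move --
(0,0): flips 1 -> legal
(0,1): flips 2 -> legal
(0,2): flips 1 -> legal
(1,4): flips 3 -> legal
(1,5): no bracket -> illegal
(2,0): no bracket -> illegal
(2,4): no bracket -> illegal
(3,0): flips 1 -> legal
(4,0): flips 1 -> legal
(4,2): no bracket -> illegal
(5,0): flips 1 -> legal
(5,1): flips 2 -> legal
(5,2): no bracket -> illegal
B mobility = 8
-- W to move --
(0,0): no bracket -> illegal
(0,1): no bracket -> illegal
(1,4): flips 2 -> legal
(2,0): no bracket -> illegal
(2,4): no bracket -> illegal
(2,5): no bracket -> illegal
(3,0): flips 1 -> legal
(3,5): flips 3 -> legal
(4,2): flips 2 -> legal
(4,3): flips 2 -> legal
(4,4): flips 2 -> legal
(4,5): flips 2 -> legal
W mobility = 7

Answer: B=8 W=7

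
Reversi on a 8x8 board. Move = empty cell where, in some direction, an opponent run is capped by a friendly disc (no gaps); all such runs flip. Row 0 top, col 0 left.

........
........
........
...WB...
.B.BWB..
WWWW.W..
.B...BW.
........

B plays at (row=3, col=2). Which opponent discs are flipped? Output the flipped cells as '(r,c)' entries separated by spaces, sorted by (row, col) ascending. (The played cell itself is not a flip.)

Dir NW: first cell '.' (not opp) -> no flip
Dir N: first cell '.' (not opp) -> no flip
Dir NE: first cell '.' (not opp) -> no flip
Dir W: first cell '.' (not opp) -> no flip
Dir E: opp run (3,3) capped by B -> flip
Dir SW: first cell 'B' (not opp) -> no flip
Dir S: first cell '.' (not opp) -> no flip
Dir SE: first cell 'B' (not opp) -> no flip

Answer: (3,3)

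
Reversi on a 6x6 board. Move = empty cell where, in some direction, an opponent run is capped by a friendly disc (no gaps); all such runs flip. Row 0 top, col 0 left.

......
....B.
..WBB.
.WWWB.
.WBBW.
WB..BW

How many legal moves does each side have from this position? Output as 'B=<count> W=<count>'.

-- B to move --
(1,1): no bracket -> illegal
(1,2): flips 2 -> legal
(1,3): no bracket -> illegal
(2,0): flips 1 -> legal
(2,1): flips 4 -> legal
(3,0): flips 3 -> legal
(3,5): no bracket -> illegal
(4,0): flips 1 -> legal
(4,5): flips 1 -> legal
(5,2): no bracket -> illegal
(5,3): no bracket -> illegal
B mobility = 6
-- W to move --
(0,3): no bracket -> illegal
(0,4): flips 3 -> legal
(0,5): flips 2 -> legal
(1,2): no bracket -> illegal
(1,3): flips 1 -> legal
(1,5): flips 1 -> legal
(2,5): flips 2 -> legal
(3,5): flips 1 -> legal
(4,0): no bracket -> illegal
(4,5): no bracket -> illegal
(5,2): flips 2 -> legal
(5,3): flips 3 -> legal
W mobility = 8

Answer: B=6 W=8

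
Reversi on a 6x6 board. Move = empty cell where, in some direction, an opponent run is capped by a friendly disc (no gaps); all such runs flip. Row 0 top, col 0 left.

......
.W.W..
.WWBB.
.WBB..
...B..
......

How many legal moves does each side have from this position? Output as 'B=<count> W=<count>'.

-- B to move --
(0,0): flips 2 -> legal
(0,1): no bracket -> illegal
(0,2): flips 1 -> legal
(0,3): flips 1 -> legal
(0,4): no bracket -> illegal
(1,0): flips 1 -> legal
(1,2): flips 1 -> legal
(1,4): no bracket -> illegal
(2,0): flips 2 -> legal
(3,0): flips 1 -> legal
(4,0): no bracket -> illegal
(4,1): no bracket -> illegal
(4,2): no bracket -> illegal
B mobility = 7
-- W to move --
(1,2): no bracket -> illegal
(1,4): no bracket -> illegal
(1,5): no bracket -> illegal
(2,5): flips 2 -> legal
(3,4): flips 2 -> legal
(3,5): flips 1 -> legal
(4,1): no bracket -> illegal
(4,2): flips 1 -> legal
(4,4): flips 1 -> legal
(5,2): no bracket -> illegal
(5,3): flips 3 -> legal
(5,4): flips 2 -> legal
W mobility = 7

Answer: B=7 W=7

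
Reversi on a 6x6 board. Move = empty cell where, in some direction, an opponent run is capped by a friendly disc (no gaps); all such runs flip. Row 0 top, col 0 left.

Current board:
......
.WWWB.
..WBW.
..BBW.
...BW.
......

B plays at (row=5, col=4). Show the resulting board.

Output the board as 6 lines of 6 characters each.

Place B at (5,4); scan 8 dirs for brackets.
Dir NW: first cell 'B' (not opp) -> no flip
Dir N: opp run (4,4) (3,4) (2,4) capped by B -> flip
Dir NE: first cell '.' (not opp) -> no flip
Dir W: first cell '.' (not opp) -> no flip
Dir E: first cell '.' (not opp) -> no flip
Dir SW: edge -> no flip
Dir S: edge -> no flip
Dir SE: edge -> no flip
All flips: (2,4) (3,4) (4,4)

Answer: ......
.WWWB.
..WBB.
..BBB.
...BB.
....B.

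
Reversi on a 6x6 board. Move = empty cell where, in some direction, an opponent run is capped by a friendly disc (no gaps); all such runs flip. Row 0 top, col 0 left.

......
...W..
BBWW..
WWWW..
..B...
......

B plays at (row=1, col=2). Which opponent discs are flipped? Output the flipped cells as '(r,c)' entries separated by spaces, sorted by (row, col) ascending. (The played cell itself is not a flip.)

Answer: (2,2) (3,2)

Derivation:
Dir NW: first cell '.' (not opp) -> no flip
Dir N: first cell '.' (not opp) -> no flip
Dir NE: first cell '.' (not opp) -> no flip
Dir W: first cell '.' (not opp) -> no flip
Dir E: opp run (1,3), next='.' -> no flip
Dir SW: first cell 'B' (not opp) -> no flip
Dir S: opp run (2,2) (3,2) capped by B -> flip
Dir SE: opp run (2,3), next='.' -> no flip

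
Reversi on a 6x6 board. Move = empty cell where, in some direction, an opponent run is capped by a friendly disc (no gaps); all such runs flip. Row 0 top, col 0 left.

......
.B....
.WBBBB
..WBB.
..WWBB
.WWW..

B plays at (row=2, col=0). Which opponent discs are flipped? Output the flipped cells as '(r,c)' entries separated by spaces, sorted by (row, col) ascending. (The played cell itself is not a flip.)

Answer: (2,1)

Derivation:
Dir NW: edge -> no flip
Dir N: first cell '.' (not opp) -> no flip
Dir NE: first cell 'B' (not opp) -> no flip
Dir W: edge -> no flip
Dir E: opp run (2,1) capped by B -> flip
Dir SW: edge -> no flip
Dir S: first cell '.' (not opp) -> no flip
Dir SE: first cell '.' (not opp) -> no flip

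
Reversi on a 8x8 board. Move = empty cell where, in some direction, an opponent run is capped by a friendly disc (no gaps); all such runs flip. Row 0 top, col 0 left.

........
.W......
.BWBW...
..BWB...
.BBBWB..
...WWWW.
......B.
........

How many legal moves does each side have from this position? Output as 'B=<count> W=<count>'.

Answer: B=11 W=13

Derivation:
-- B to move --
(0,0): flips 5 -> legal
(0,1): flips 1 -> legal
(0,2): no bracket -> illegal
(1,0): no bracket -> illegal
(1,2): flips 1 -> legal
(1,3): no bracket -> illegal
(1,4): flips 1 -> legal
(1,5): flips 2 -> legal
(2,0): no bracket -> illegal
(2,5): flips 1 -> legal
(3,1): no bracket -> illegal
(3,5): no bracket -> illegal
(4,6): flips 1 -> legal
(4,7): no bracket -> illegal
(5,2): no bracket -> illegal
(5,7): no bracket -> illegal
(6,2): no bracket -> illegal
(6,3): flips 2 -> legal
(6,4): flips 3 -> legal
(6,5): flips 2 -> legal
(6,7): flips 1 -> legal
B mobility = 11
-- W to move --
(1,0): flips 3 -> legal
(1,2): flips 3 -> legal
(1,3): flips 1 -> legal
(1,4): no bracket -> illegal
(2,0): flips 1 -> legal
(2,5): no bracket -> illegal
(3,0): no bracket -> illegal
(3,1): flips 3 -> legal
(3,5): flips 2 -> legal
(3,6): flips 1 -> legal
(4,0): flips 3 -> legal
(4,6): flips 1 -> legal
(5,0): no bracket -> illegal
(5,1): flips 1 -> legal
(5,2): flips 2 -> legal
(5,7): no bracket -> illegal
(6,5): no bracket -> illegal
(6,7): no bracket -> illegal
(7,5): no bracket -> illegal
(7,6): flips 1 -> legal
(7,7): flips 1 -> legal
W mobility = 13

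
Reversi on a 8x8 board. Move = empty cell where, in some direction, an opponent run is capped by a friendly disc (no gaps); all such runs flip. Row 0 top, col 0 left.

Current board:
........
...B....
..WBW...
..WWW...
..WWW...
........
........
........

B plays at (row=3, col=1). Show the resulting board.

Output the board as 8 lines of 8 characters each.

Place B at (3,1); scan 8 dirs for brackets.
Dir NW: first cell '.' (not opp) -> no flip
Dir N: first cell '.' (not opp) -> no flip
Dir NE: opp run (2,2) capped by B -> flip
Dir W: first cell '.' (not opp) -> no flip
Dir E: opp run (3,2) (3,3) (3,4), next='.' -> no flip
Dir SW: first cell '.' (not opp) -> no flip
Dir S: first cell '.' (not opp) -> no flip
Dir SE: opp run (4,2), next='.' -> no flip
All flips: (2,2)

Answer: ........
...B....
..BBW...
.BWWW...
..WWW...
........
........
........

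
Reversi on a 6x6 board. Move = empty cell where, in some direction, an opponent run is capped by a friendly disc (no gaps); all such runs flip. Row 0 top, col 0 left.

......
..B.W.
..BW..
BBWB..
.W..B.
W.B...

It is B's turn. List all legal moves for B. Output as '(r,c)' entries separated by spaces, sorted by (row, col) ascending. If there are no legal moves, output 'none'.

Answer: (1,3) (2,4) (3,4) (4,2) (5,1)

Derivation:
(0,3): no bracket -> illegal
(0,4): no bracket -> illegal
(0,5): no bracket -> illegal
(1,3): flips 1 -> legal
(1,5): no bracket -> illegal
(2,1): no bracket -> illegal
(2,4): flips 1 -> legal
(2,5): no bracket -> illegal
(3,4): flips 1 -> legal
(4,0): no bracket -> illegal
(4,2): flips 1 -> legal
(4,3): no bracket -> illegal
(5,1): flips 1 -> legal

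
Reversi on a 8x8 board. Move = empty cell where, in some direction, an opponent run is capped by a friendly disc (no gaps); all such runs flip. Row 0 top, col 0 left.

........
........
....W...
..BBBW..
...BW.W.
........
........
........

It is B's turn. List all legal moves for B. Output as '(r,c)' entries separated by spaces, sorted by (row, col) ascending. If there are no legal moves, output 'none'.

Answer: (1,4) (1,5) (3,6) (4,5) (5,4) (5,5)

Derivation:
(1,3): no bracket -> illegal
(1,4): flips 1 -> legal
(1,5): flips 1 -> legal
(2,3): no bracket -> illegal
(2,5): no bracket -> illegal
(2,6): no bracket -> illegal
(3,6): flips 1 -> legal
(3,7): no bracket -> illegal
(4,5): flips 1 -> legal
(4,7): no bracket -> illegal
(5,3): no bracket -> illegal
(5,4): flips 1 -> legal
(5,5): flips 1 -> legal
(5,6): no bracket -> illegal
(5,7): no bracket -> illegal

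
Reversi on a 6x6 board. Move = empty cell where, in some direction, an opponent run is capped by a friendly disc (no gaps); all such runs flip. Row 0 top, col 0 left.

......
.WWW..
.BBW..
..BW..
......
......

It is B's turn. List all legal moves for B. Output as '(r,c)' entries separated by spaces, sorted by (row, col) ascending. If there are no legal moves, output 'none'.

Answer: (0,0) (0,1) (0,2) (0,3) (0,4) (1,4) (2,4) (3,4) (4,4)

Derivation:
(0,0): flips 1 -> legal
(0,1): flips 1 -> legal
(0,2): flips 1 -> legal
(0,3): flips 1 -> legal
(0,4): flips 1 -> legal
(1,0): no bracket -> illegal
(1,4): flips 1 -> legal
(2,0): no bracket -> illegal
(2,4): flips 1 -> legal
(3,4): flips 1 -> legal
(4,2): no bracket -> illegal
(4,3): no bracket -> illegal
(4,4): flips 1 -> legal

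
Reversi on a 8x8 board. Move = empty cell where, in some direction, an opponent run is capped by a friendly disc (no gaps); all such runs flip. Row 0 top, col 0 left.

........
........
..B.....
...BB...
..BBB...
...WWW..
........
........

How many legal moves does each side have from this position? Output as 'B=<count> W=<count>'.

-- B to move --
(4,5): no bracket -> illegal
(4,6): no bracket -> illegal
(5,2): no bracket -> illegal
(5,6): no bracket -> illegal
(6,2): flips 1 -> legal
(6,3): flips 1 -> legal
(6,4): flips 2 -> legal
(6,5): flips 1 -> legal
(6,6): flips 1 -> legal
B mobility = 5
-- W to move --
(1,1): flips 3 -> legal
(1,2): no bracket -> illegal
(1,3): no bracket -> illegal
(2,1): no bracket -> illegal
(2,3): flips 2 -> legal
(2,4): flips 2 -> legal
(2,5): no bracket -> illegal
(3,1): flips 1 -> legal
(3,2): flips 1 -> legal
(3,5): flips 1 -> legal
(4,1): no bracket -> illegal
(4,5): no bracket -> illegal
(5,1): no bracket -> illegal
(5,2): no bracket -> illegal
W mobility = 6

Answer: B=5 W=6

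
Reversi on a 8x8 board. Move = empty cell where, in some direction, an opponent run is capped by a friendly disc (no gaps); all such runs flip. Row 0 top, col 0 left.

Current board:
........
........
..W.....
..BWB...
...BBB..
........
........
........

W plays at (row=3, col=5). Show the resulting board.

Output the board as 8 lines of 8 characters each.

Place W at (3,5); scan 8 dirs for brackets.
Dir NW: first cell '.' (not opp) -> no flip
Dir N: first cell '.' (not opp) -> no flip
Dir NE: first cell '.' (not opp) -> no flip
Dir W: opp run (3,4) capped by W -> flip
Dir E: first cell '.' (not opp) -> no flip
Dir SW: opp run (4,4), next='.' -> no flip
Dir S: opp run (4,5), next='.' -> no flip
Dir SE: first cell '.' (not opp) -> no flip
All flips: (3,4)

Answer: ........
........
..W.....
..BWWW..
...BBB..
........
........
........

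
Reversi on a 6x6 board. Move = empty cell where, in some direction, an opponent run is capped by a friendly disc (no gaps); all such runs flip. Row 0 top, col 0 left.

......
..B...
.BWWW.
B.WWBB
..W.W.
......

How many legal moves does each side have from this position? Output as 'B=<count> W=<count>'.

Answer: B=8 W=5

Derivation:
-- B to move --
(1,1): no bracket -> illegal
(1,3): flips 1 -> legal
(1,4): flips 1 -> legal
(1,5): no bracket -> illegal
(2,5): flips 3 -> legal
(3,1): flips 2 -> legal
(4,1): no bracket -> illegal
(4,3): flips 1 -> legal
(4,5): no bracket -> illegal
(5,1): no bracket -> illegal
(5,2): flips 3 -> legal
(5,3): flips 1 -> legal
(5,4): flips 1 -> legal
(5,5): no bracket -> illegal
B mobility = 8
-- W to move --
(0,1): flips 1 -> legal
(0,2): flips 1 -> legal
(0,3): no bracket -> illegal
(1,0): flips 1 -> legal
(1,1): no bracket -> illegal
(1,3): no bracket -> illegal
(2,0): flips 1 -> legal
(2,5): no bracket -> illegal
(3,1): no bracket -> illegal
(4,0): no bracket -> illegal
(4,1): no bracket -> illegal
(4,3): no bracket -> illegal
(4,5): flips 1 -> legal
W mobility = 5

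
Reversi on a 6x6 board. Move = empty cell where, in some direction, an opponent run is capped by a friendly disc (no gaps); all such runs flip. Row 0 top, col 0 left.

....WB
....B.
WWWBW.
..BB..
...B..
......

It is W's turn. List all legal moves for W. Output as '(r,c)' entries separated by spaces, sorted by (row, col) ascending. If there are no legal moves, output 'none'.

(0,3): no bracket -> illegal
(1,2): no bracket -> illegal
(1,3): no bracket -> illegal
(1,5): no bracket -> illegal
(2,5): no bracket -> illegal
(3,1): no bracket -> illegal
(3,4): no bracket -> illegal
(4,1): no bracket -> illegal
(4,2): flips 2 -> legal
(4,4): flips 1 -> legal
(5,2): no bracket -> illegal
(5,3): no bracket -> illegal
(5,4): flips 2 -> legal

Answer: (4,2) (4,4) (5,4)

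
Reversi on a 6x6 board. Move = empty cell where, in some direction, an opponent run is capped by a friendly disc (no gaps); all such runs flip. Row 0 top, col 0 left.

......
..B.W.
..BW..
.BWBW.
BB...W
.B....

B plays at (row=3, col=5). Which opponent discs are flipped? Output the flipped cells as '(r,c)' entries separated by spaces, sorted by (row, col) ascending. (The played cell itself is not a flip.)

Dir NW: first cell '.' (not opp) -> no flip
Dir N: first cell '.' (not opp) -> no flip
Dir NE: edge -> no flip
Dir W: opp run (3,4) capped by B -> flip
Dir E: edge -> no flip
Dir SW: first cell '.' (not opp) -> no flip
Dir S: opp run (4,5), next='.' -> no flip
Dir SE: edge -> no flip

Answer: (3,4)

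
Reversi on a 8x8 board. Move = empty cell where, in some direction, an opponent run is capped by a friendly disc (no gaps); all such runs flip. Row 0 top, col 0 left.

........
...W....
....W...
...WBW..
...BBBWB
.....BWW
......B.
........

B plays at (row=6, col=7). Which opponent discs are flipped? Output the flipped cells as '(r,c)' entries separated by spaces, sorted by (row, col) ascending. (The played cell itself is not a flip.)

Answer: (5,6) (5,7)

Derivation:
Dir NW: opp run (5,6) capped by B -> flip
Dir N: opp run (5,7) capped by B -> flip
Dir NE: edge -> no flip
Dir W: first cell 'B' (not opp) -> no flip
Dir E: edge -> no flip
Dir SW: first cell '.' (not opp) -> no flip
Dir S: first cell '.' (not opp) -> no flip
Dir SE: edge -> no flip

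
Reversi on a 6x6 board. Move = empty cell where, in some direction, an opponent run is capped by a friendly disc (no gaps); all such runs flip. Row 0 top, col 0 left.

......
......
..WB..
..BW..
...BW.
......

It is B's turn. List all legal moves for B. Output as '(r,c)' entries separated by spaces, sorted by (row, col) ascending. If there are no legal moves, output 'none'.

(1,1): no bracket -> illegal
(1,2): flips 1 -> legal
(1,3): no bracket -> illegal
(2,1): flips 1 -> legal
(2,4): no bracket -> illegal
(3,1): no bracket -> illegal
(3,4): flips 1 -> legal
(3,5): no bracket -> illegal
(4,2): no bracket -> illegal
(4,5): flips 1 -> legal
(5,3): no bracket -> illegal
(5,4): no bracket -> illegal
(5,5): no bracket -> illegal

Answer: (1,2) (2,1) (3,4) (4,5)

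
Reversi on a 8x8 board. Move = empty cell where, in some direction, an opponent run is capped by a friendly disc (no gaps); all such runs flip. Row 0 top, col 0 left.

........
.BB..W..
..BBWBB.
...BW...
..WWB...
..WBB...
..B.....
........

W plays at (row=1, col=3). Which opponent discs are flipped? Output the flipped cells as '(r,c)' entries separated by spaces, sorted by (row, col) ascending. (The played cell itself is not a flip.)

Dir NW: first cell '.' (not opp) -> no flip
Dir N: first cell '.' (not opp) -> no flip
Dir NE: first cell '.' (not opp) -> no flip
Dir W: opp run (1,2) (1,1), next='.' -> no flip
Dir E: first cell '.' (not opp) -> no flip
Dir SW: opp run (2,2), next='.' -> no flip
Dir S: opp run (2,3) (3,3) capped by W -> flip
Dir SE: first cell 'W' (not opp) -> no flip

Answer: (2,3) (3,3)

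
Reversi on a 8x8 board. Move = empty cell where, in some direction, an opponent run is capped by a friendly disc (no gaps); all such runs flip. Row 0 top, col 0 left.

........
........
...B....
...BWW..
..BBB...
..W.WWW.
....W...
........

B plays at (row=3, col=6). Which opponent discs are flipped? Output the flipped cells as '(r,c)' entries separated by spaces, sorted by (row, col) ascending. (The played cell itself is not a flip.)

Dir NW: first cell '.' (not opp) -> no flip
Dir N: first cell '.' (not opp) -> no flip
Dir NE: first cell '.' (not opp) -> no flip
Dir W: opp run (3,5) (3,4) capped by B -> flip
Dir E: first cell '.' (not opp) -> no flip
Dir SW: first cell '.' (not opp) -> no flip
Dir S: first cell '.' (not opp) -> no flip
Dir SE: first cell '.' (not opp) -> no flip

Answer: (3,4) (3,5)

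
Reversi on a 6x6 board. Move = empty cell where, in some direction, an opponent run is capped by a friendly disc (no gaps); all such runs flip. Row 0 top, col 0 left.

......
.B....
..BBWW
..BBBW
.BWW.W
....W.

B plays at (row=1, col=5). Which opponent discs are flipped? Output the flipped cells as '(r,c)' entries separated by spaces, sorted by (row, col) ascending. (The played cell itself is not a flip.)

Answer: (2,4)

Derivation:
Dir NW: first cell '.' (not opp) -> no flip
Dir N: first cell '.' (not opp) -> no flip
Dir NE: edge -> no flip
Dir W: first cell '.' (not opp) -> no flip
Dir E: edge -> no flip
Dir SW: opp run (2,4) capped by B -> flip
Dir S: opp run (2,5) (3,5) (4,5), next='.' -> no flip
Dir SE: edge -> no flip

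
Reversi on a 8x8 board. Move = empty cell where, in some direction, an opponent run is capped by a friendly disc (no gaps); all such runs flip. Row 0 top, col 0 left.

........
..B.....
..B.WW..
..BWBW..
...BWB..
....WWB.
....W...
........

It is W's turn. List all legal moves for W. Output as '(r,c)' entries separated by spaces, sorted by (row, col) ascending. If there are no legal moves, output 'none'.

Answer: (1,1) (2,1) (3,1) (3,6) (4,2) (4,6) (5,2) (5,3) (5,7)

Derivation:
(0,1): no bracket -> illegal
(0,2): no bracket -> illegal
(0,3): no bracket -> illegal
(1,1): flips 1 -> legal
(1,3): no bracket -> illegal
(2,1): flips 2 -> legal
(2,3): no bracket -> illegal
(3,1): flips 1 -> legal
(3,6): flips 1 -> legal
(4,1): no bracket -> illegal
(4,2): flips 1 -> legal
(4,6): flips 1 -> legal
(4,7): no bracket -> illegal
(5,2): flips 2 -> legal
(5,3): flips 1 -> legal
(5,7): flips 1 -> legal
(6,5): no bracket -> illegal
(6,6): no bracket -> illegal
(6,7): no bracket -> illegal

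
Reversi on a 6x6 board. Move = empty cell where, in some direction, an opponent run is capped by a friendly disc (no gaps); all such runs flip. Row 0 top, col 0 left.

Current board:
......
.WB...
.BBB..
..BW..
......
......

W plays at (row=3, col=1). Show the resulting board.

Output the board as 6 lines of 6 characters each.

Answer: ......
.WB...
.WBB..
.WWW..
......
......

Derivation:
Place W at (3,1); scan 8 dirs for brackets.
Dir NW: first cell '.' (not opp) -> no flip
Dir N: opp run (2,1) capped by W -> flip
Dir NE: opp run (2,2), next='.' -> no flip
Dir W: first cell '.' (not opp) -> no flip
Dir E: opp run (3,2) capped by W -> flip
Dir SW: first cell '.' (not opp) -> no flip
Dir S: first cell '.' (not opp) -> no flip
Dir SE: first cell '.' (not opp) -> no flip
All flips: (2,1) (3,2)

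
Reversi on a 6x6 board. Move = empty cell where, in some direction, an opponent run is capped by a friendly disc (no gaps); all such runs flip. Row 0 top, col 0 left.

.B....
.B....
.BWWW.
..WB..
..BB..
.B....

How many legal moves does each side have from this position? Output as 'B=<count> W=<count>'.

Answer: B=5 W=8

Derivation:
-- B to move --
(1,2): flips 2 -> legal
(1,3): flips 1 -> legal
(1,4): no bracket -> illegal
(1,5): flips 1 -> legal
(2,5): flips 3 -> legal
(3,1): flips 1 -> legal
(3,4): no bracket -> illegal
(3,5): no bracket -> illegal
(4,1): no bracket -> illegal
B mobility = 5
-- W to move --
(0,0): flips 1 -> legal
(0,2): no bracket -> illegal
(1,0): flips 1 -> legal
(1,2): no bracket -> illegal
(2,0): flips 1 -> legal
(3,0): no bracket -> illegal
(3,1): no bracket -> illegal
(3,4): flips 1 -> legal
(4,0): no bracket -> illegal
(4,1): no bracket -> illegal
(4,4): flips 1 -> legal
(5,0): no bracket -> illegal
(5,2): flips 1 -> legal
(5,3): flips 2 -> legal
(5,4): flips 1 -> legal
W mobility = 8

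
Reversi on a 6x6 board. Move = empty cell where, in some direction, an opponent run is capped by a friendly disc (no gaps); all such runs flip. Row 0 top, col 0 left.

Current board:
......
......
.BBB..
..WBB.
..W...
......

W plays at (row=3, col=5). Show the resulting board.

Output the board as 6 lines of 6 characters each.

Answer: ......
......
.BBB..
..WWWW
..W...
......

Derivation:
Place W at (3,5); scan 8 dirs for brackets.
Dir NW: first cell '.' (not opp) -> no flip
Dir N: first cell '.' (not opp) -> no flip
Dir NE: edge -> no flip
Dir W: opp run (3,4) (3,3) capped by W -> flip
Dir E: edge -> no flip
Dir SW: first cell '.' (not opp) -> no flip
Dir S: first cell '.' (not opp) -> no flip
Dir SE: edge -> no flip
All flips: (3,3) (3,4)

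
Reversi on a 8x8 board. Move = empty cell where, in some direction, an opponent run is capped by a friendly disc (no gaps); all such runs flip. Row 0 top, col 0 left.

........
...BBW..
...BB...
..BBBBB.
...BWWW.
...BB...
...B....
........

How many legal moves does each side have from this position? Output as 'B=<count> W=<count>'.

-- B to move --
(0,4): no bracket -> illegal
(0,5): no bracket -> illegal
(0,6): flips 1 -> legal
(1,6): flips 1 -> legal
(2,5): no bracket -> illegal
(2,6): no bracket -> illegal
(3,7): no bracket -> illegal
(4,7): flips 3 -> legal
(5,5): flips 2 -> legal
(5,6): flips 2 -> legal
(5,7): flips 1 -> legal
B mobility = 6
-- W to move --
(0,2): flips 3 -> legal
(0,3): no bracket -> illegal
(0,4): flips 3 -> legal
(0,5): no bracket -> illegal
(1,2): flips 4 -> legal
(2,1): no bracket -> illegal
(2,2): flips 1 -> legal
(2,5): flips 1 -> legal
(2,6): flips 2 -> legal
(2,7): flips 1 -> legal
(3,1): no bracket -> illegal
(3,7): no bracket -> illegal
(4,1): no bracket -> illegal
(4,2): flips 3 -> legal
(4,7): no bracket -> illegal
(5,2): no bracket -> illegal
(5,5): no bracket -> illegal
(6,2): flips 1 -> legal
(6,4): flips 1 -> legal
(6,5): no bracket -> illegal
(7,2): flips 2 -> legal
(7,3): no bracket -> illegal
(7,4): no bracket -> illegal
W mobility = 11

Answer: B=6 W=11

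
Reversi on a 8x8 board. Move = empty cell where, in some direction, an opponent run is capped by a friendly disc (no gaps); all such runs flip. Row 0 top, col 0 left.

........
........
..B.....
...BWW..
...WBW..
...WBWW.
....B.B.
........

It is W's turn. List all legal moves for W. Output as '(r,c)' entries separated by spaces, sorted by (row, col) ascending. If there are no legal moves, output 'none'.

Answer: (1,1) (2,3) (3,2) (6,3) (6,5) (7,3) (7,4) (7,5) (7,6) (7,7)

Derivation:
(1,1): flips 3 -> legal
(1,2): no bracket -> illegal
(1,3): no bracket -> illegal
(2,1): no bracket -> illegal
(2,3): flips 1 -> legal
(2,4): no bracket -> illegal
(3,1): no bracket -> illegal
(3,2): flips 1 -> legal
(4,2): no bracket -> illegal
(5,7): no bracket -> illegal
(6,3): flips 1 -> legal
(6,5): flips 1 -> legal
(6,7): no bracket -> illegal
(7,3): flips 1 -> legal
(7,4): flips 3 -> legal
(7,5): flips 1 -> legal
(7,6): flips 1 -> legal
(7,7): flips 1 -> legal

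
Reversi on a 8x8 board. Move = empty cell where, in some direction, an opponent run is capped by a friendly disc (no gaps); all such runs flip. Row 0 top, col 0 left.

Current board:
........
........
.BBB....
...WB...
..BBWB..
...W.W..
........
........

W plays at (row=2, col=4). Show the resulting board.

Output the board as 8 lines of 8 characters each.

Place W at (2,4); scan 8 dirs for brackets.
Dir NW: first cell '.' (not opp) -> no flip
Dir N: first cell '.' (not opp) -> no flip
Dir NE: first cell '.' (not opp) -> no flip
Dir W: opp run (2,3) (2,2) (2,1), next='.' -> no flip
Dir E: first cell '.' (not opp) -> no flip
Dir SW: first cell 'W' (not opp) -> no flip
Dir S: opp run (3,4) capped by W -> flip
Dir SE: first cell '.' (not opp) -> no flip
All flips: (3,4)

Answer: ........
........
.BBBW...
...WW...
..BBWB..
...W.W..
........
........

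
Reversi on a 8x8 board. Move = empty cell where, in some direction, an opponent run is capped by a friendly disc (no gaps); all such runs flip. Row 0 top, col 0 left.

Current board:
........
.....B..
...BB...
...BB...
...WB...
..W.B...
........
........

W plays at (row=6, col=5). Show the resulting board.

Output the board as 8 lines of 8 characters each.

Answer: ........
.....B..
...BB...
...BB...
...WB...
..W.W...
.....W..
........

Derivation:
Place W at (6,5); scan 8 dirs for brackets.
Dir NW: opp run (5,4) capped by W -> flip
Dir N: first cell '.' (not opp) -> no flip
Dir NE: first cell '.' (not opp) -> no flip
Dir W: first cell '.' (not opp) -> no flip
Dir E: first cell '.' (not opp) -> no flip
Dir SW: first cell '.' (not opp) -> no flip
Dir S: first cell '.' (not opp) -> no flip
Dir SE: first cell '.' (not opp) -> no flip
All flips: (5,4)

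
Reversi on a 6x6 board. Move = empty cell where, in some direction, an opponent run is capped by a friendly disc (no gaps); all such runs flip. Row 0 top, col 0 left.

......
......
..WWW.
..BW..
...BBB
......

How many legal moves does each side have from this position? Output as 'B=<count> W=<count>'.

Answer: B=5 W=5

Derivation:
-- B to move --
(1,1): flips 2 -> legal
(1,2): flips 1 -> legal
(1,3): flips 2 -> legal
(1,4): flips 1 -> legal
(1,5): no bracket -> illegal
(2,1): no bracket -> illegal
(2,5): no bracket -> illegal
(3,1): no bracket -> illegal
(3,4): flips 1 -> legal
(3,5): no bracket -> illegal
(4,2): no bracket -> illegal
B mobility = 5
-- W to move --
(2,1): no bracket -> illegal
(3,1): flips 1 -> legal
(3,4): no bracket -> illegal
(3,5): no bracket -> illegal
(4,1): flips 1 -> legal
(4,2): flips 1 -> legal
(5,2): no bracket -> illegal
(5,3): flips 1 -> legal
(5,4): no bracket -> illegal
(5,5): flips 1 -> legal
W mobility = 5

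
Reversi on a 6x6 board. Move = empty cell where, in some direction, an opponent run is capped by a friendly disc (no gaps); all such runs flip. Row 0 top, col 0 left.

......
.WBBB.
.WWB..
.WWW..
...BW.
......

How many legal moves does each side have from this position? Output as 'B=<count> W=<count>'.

Answer: B=7 W=9

Derivation:
-- B to move --
(0,0): no bracket -> illegal
(0,1): no bracket -> illegal
(0,2): no bracket -> illegal
(1,0): flips 3 -> legal
(2,0): flips 2 -> legal
(2,4): no bracket -> illegal
(3,0): flips 1 -> legal
(3,4): no bracket -> illegal
(3,5): no bracket -> illegal
(4,0): flips 2 -> legal
(4,1): flips 1 -> legal
(4,2): flips 2 -> legal
(4,5): flips 1 -> legal
(5,3): no bracket -> illegal
(5,4): no bracket -> illegal
(5,5): no bracket -> illegal
B mobility = 7
-- W to move --
(0,1): no bracket -> illegal
(0,2): flips 1 -> legal
(0,3): flips 3 -> legal
(0,4): flips 1 -> legal
(0,5): flips 2 -> legal
(1,5): flips 3 -> legal
(2,4): flips 1 -> legal
(2,5): no bracket -> illegal
(3,4): no bracket -> illegal
(4,2): flips 1 -> legal
(5,2): no bracket -> illegal
(5,3): flips 1 -> legal
(5,4): flips 1 -> legal
W mobility = 9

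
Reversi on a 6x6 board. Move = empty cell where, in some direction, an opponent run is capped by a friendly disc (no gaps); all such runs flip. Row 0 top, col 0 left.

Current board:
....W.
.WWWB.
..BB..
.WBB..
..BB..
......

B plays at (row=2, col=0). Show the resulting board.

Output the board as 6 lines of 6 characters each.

Place B at (2,0); scan 8 dirs for brackets.
Dir NW: edge -> no flip
Dir N: first cell '.' (not opp) -> no flip
Dir NE: opp run (1,1), next='.' -> no flip
Dir W: edge -> no flip
Dir E: first cell '.' (not opp) -> no flip
Dir SW: edge -> no flip
Dir S: first cell '.' (not opp) -> no flip
Dir SE: opp run (3,1) capped by B -> flip
All flips: (3,1)

Answer: ....W.
.WWWB.
B.BB..
.BBB..
..BB..
......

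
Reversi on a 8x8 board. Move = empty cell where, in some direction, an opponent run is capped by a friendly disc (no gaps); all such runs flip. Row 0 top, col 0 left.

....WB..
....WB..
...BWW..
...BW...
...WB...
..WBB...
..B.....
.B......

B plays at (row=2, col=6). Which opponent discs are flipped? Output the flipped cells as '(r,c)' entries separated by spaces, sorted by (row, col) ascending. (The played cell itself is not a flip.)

Answer: (2,4) (2,5)

Derivation:
Dir NW: first cell 'B' (not opp) -> no flip
Dir N: first cell '.' (not opp) -> no flip
Dir NE: first cell '.' (not opp) -> no flip
Dir W: opp run (2,5) (2,4) capped by B -> flip
Dir E: first cell '.' (not opp) -> no flip
Dir SW: first cell '.' (not opp) -> no flip
Dir S: first cell '.' (not opp) -> no flip
Dir SE: first cell '.' (not opp) -> no flip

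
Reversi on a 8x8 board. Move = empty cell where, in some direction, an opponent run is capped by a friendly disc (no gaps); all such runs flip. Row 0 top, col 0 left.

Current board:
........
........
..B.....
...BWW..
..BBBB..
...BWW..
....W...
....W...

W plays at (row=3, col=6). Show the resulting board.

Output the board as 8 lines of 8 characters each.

Answer: ........
........
..B.....
...BWWW.
..BBBW..
...BWW..
....W...
....W...

Derivation:
Place W at (3,6); scan 8 dirs for brackets.
Dir NW: first cell '.' (not opp) -> no flip
Dir N: first cell '.' (not opp) -> no flip
Dir NE: first cell '.' (not opp) -> no flip
Dir W: first cell 'W' (not opp) -> no flip
Dir E: first cell '.' (not opp) -> no flip
Dir SW: opp run (4,5) capped by W -> flip
Dir S: first cell '.' (not opp) -> no flip
Dir SE: first cell '.' (not opp) -> no flip
All flips: (4,5)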